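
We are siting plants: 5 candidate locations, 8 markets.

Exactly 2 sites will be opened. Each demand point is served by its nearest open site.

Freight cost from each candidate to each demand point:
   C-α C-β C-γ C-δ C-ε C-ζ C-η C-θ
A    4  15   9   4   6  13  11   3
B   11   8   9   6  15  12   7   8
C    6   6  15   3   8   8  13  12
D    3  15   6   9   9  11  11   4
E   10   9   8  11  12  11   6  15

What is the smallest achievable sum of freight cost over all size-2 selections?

Open {C, D}.
  C-α→D 3, C-β→C 6, C-γ→D 6, C-δ→C 3, C-ε→C 8, C-ζ→C 8, C-η→D 11, C-θ→D 4  ⇒ total 49.
Compare {A, C}: total 50.
Compare {A, E}: total 51.
No size-2 selection does better; minimum is 49.

49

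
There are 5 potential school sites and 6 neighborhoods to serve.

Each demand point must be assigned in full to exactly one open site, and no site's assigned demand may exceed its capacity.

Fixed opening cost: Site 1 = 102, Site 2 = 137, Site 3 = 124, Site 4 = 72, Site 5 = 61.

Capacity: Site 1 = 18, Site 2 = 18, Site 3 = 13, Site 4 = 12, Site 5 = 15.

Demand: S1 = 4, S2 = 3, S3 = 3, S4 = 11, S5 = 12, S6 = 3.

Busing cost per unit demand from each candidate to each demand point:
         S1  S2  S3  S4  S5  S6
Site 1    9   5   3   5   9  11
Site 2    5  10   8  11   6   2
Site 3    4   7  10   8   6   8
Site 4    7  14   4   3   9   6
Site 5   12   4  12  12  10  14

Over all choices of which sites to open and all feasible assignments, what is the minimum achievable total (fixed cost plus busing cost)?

447

Open {Site 1, Site 2}; cheapest assignment that respects the capacities:
  Site 1 (cap 18, load 18): S1, S2, S4 — cost 4×9 + 3×5 + 11×5 = 106
  Site 2 (cap 18, load 18): S3, S5, S6 — cost 3×8 + 12×6 + 3×2 = 102
  Shipping 208, fixed 239 → total 447.
  Any other capacity-feasible assignment to {Site 1, Site 2} ships for at least 208.
Compare {Site 2, Site 4, Site 5}: its best feasible assignment gives total 465.
Compare {Site 1, Site 4, Site 5}: its best feasible assignment gives total 477.
Every other set of open sites that can feasibly serve all demand totals ≥ 465 even under its best assignment. Minimum: 447.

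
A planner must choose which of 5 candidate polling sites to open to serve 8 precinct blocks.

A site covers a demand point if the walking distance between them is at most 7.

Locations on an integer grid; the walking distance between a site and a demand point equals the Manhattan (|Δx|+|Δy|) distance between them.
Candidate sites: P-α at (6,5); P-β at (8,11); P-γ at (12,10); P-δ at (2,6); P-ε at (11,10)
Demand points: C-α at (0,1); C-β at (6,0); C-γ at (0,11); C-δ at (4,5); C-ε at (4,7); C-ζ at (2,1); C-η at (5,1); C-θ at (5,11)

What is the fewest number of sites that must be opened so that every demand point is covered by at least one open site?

2

Coverage sets (demand points within 7 of each site):
  P-α: {C-β, C-δ, C-ε, C-η, C-θ}
  P-β: {C-θ}
  P-γ: {}
  P-δ: {C-α, C-γ, C-δ, C-ε, C-ζ}
  P-ε: {C-θ}
No single site covers all 8 demand points.
But {P-α, P-δ} covers everything, so the minimum is 2.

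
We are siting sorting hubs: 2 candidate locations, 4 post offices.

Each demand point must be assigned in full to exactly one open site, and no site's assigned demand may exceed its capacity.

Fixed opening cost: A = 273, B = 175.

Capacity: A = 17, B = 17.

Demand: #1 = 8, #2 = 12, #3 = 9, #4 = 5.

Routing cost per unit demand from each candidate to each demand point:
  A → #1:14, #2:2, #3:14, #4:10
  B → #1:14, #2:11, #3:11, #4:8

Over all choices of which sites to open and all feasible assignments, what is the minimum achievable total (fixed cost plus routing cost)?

Open {A, B}; cheapest assignment that respects the capacities:
  A (cap 17, load 17): #2, #4 — cost 12×2 + 5×10 = 74
  B (cap 17, load 17): #1, #3 — cost 8×14 + 9×11 = 211
  Shipping 285, fixed 448 → total 733.
  Any other capacity-feasible assignment to {A, B} ships for at least 285.
Total demand is 34 and no other set of sites has combined capacity ≥ 34, so {A, B} is the only feasible choice of open sites. Minimum: 733.

733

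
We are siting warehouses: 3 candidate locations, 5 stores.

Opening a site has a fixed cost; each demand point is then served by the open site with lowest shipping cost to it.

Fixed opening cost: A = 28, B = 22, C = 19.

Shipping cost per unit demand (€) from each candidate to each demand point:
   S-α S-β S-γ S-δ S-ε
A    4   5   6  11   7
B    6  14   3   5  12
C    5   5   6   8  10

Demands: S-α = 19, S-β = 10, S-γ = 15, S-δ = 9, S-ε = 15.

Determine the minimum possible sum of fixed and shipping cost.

371

Open {A, B}: assign each demand point to its cheapest open site.
  S-α→A 19×4=76, S-β→A 10×5=50, S-γ→B 15×3=45, S-δ→B 9×5=45, S-ε→A 15×7=105
  shipping cost 321, fixed 50 → total 371.
Compare {A, B, C}: shipping cost 321 + fixed 69 = 390.
Compare {B, C}: shipping cost 385 + fixed 41 = 426.
Compare {A, C}: shipping cost 393 + fixed 47 = 440.
All other subsets cost ≥ 390. Minimum total cost: 371.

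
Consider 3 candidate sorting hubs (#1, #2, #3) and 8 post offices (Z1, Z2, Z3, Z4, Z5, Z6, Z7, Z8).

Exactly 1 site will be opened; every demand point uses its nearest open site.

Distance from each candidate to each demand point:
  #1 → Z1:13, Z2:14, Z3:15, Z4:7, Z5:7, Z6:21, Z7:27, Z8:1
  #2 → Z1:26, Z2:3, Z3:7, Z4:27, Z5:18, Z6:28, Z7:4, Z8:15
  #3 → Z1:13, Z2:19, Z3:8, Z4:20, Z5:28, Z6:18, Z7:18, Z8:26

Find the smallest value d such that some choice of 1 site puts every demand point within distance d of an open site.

27

Open {#1}.
  Farthest demand point is Z7 at distance 27 (to #1); all others are ≤ 27.
With {#2} the worst case is 28.
With {#3} the worst case is 28.
No size-1 selection achieves below 27.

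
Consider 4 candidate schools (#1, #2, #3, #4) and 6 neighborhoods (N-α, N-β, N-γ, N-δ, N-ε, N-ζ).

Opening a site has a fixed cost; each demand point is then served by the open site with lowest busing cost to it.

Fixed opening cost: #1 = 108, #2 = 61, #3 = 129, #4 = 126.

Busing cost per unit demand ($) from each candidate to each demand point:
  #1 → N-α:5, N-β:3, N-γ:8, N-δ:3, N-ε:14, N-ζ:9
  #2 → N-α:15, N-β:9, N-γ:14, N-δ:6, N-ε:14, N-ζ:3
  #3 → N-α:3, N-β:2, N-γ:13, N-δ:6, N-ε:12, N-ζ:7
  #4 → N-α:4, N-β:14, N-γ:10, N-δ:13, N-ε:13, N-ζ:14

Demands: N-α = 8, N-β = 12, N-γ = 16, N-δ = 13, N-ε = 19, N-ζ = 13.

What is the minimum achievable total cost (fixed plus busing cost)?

717

Open {#1, #2}: assign each demand point to its cheapest open site.
  N-α→#1 8×5=40, N-β→#1 12×3=36, N-γ→#1 16×8=128, N-δ→#1 13×3=39, N-ε→#1 19×14=266, N-ζ→#2 13×3=39
  busing cost 548, fixed 169 → total 717.
Compare {#1}: busing cost 626 + fixed 108 = 734.
Compare {#1, #3}: busing cost 534 + fixed 237 = 771.
Compare {#1, #2, #3}: busing cost 482 + fixed 298 = 780.
All other subsets cost ≥ 734. Minimum total cost: 717.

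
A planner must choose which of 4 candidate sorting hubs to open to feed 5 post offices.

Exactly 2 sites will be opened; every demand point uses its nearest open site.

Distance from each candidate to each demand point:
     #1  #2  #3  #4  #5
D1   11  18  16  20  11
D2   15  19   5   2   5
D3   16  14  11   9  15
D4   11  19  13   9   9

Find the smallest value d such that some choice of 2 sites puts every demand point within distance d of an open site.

14

Open {D1, D3}.
  Farthest demand point is #2 at distance 14 (to D3); all others are ≤ 14.
With {D3, D4} the worst case is 14.
With {D2, D3} the worst case is 15.
No size-2 selection achieves below 14.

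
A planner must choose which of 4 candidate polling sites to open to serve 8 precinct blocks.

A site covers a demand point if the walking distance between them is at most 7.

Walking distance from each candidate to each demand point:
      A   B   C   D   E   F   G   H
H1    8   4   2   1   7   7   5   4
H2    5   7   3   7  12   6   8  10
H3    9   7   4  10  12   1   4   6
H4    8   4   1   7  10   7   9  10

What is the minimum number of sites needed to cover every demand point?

2

Coverage sets (demand points within 7 of each site):
  H1: {B, C, D, E, F, G, H}
  H2: {A, B, C, D, F}
  H3: {B, C, F, G, H}
  H4: {B, C, D, F}
No single site covers all 8 demand points.
But {H1, H2} covers everything, so the minimum is 2.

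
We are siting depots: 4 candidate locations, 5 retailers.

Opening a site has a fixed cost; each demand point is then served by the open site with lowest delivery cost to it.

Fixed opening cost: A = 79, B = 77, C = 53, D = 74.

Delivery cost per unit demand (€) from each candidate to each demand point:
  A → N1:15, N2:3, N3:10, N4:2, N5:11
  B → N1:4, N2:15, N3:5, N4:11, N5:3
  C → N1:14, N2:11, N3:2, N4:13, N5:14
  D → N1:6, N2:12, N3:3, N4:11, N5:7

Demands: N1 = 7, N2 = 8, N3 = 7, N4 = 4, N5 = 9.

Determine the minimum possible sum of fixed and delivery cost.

278

Open {A, B}: assign each demand point to its cheapest open site.
  N1→B 7×4=28, N2→A 8×3=24, N3→B 7×5=35, N4→A 4×2=8, N5→B 9×3=27
  delivery cost 122, fixed 156 → total 278.
Compare {A, B, C}: delivery cost 101 + fixed 209 = 310.
Compare {A, D}: delivery cost 158 + fixed 153 = 311.
Compare {B}: delivery cost 254 + fixed 77 = 331.
All other subsets cost ≥ 310. Minimum total cost: 278.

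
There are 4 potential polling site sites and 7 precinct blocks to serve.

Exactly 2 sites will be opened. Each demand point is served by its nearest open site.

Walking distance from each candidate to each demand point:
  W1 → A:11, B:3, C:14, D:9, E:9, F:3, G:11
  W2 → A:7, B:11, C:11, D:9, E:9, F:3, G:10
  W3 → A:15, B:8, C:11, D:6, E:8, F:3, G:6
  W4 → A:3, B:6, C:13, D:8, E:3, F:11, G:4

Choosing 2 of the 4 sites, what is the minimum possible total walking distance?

36

Open {W3, W4}.
  A→W4 3, B→W4 6, C→W3 11, D→W3 6, E→W4 3, F→W3 3, G→W4 4  ⇒ total 36.
Compare {W1, W4}: total 37.
Compare {W2, W4}: total 38.
No size-2 selection does better; minimum is 36.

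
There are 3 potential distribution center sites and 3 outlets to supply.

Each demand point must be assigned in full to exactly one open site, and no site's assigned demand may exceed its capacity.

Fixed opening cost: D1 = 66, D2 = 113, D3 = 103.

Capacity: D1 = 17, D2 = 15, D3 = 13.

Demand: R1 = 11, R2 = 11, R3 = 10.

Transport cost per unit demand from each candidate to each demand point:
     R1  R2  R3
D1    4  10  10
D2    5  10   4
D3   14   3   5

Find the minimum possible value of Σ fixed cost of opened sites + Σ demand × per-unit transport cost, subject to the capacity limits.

399

Open {D1, D2, D3}; cheapest assignment that respects the capacities:
  D1 (cap 17, load 11): R1 — cost 11×4 = 44
  D2 (cap 15, load 10): R3 — cost 10×4 = 40
  D3 (cap 13, load 11): R2 — cost 11×3 = 33
  Shipping 117, fixed 282 → total 399.
  Any other capacity-feasible assignment to {D1, D2, D3} ships for at least 117.
Total demand is 32; every other set of sites either has combined capacity below 32 or cannot fit the demands without splitting one across sites, so {D1, D2, D3} is the only feasible choice of open sites. Minimum: 399.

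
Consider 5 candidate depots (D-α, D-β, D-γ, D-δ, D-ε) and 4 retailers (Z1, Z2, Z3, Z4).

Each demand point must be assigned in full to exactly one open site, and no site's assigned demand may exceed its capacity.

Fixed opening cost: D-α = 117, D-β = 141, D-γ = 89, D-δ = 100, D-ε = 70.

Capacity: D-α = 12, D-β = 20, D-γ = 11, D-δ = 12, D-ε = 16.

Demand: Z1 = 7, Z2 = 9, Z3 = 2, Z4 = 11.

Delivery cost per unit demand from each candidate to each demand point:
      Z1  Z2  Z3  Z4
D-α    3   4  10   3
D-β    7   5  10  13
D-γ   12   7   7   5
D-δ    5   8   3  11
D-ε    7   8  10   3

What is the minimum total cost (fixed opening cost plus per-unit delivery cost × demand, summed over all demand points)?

Open {D-β, D-ε}; cheapest assignment that respects the capacities:
  D-β (cap 20, load 18): Z1, Z2, Z3 — cost 7×7 + 9×5 + 2×10 = 114
  D-ε (cap 16, load 11): Z4 — cost 11×3 = 33
  Shipping 147, fixed 211 → total 358.
  Any other capacity-feasible assignment to {D-β, D-ε} ships for at least 147.
Compare {D-γ, D-δ, D-ε}: its best feasible assignment gives total 396.
Compare {D-α, D-δ, D-ε}: its best feasible assignment gives total 397.
Every other set of open sites that can feasibly serve all demand totals ≥ 396 even under its best assignment. Minimum: 358.

358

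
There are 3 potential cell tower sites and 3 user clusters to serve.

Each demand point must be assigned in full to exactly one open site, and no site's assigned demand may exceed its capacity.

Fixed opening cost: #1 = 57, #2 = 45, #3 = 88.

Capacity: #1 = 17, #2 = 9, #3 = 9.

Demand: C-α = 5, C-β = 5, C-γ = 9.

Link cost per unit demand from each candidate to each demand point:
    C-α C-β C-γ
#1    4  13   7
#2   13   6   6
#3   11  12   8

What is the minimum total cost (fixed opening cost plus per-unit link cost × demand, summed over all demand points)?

215

Open {#1, #2}; cheapest assignment that respects the capacities:
  #1 (cap 17, load 14): C-α, C-γ — cost 5×4 + 9×7 = 83
  #2 (cap 9, load 5): C-β — cost 5×6 = 30
  Shipping 113, fixed 102 → total 215.
  Any other capacity-feasible assignment to {#1, #2} ships for at least 113.
Compare {#1, #3}: its best feasible assignment gives total 288.
Compare {#1, #2, #3}: its best feasible assignment gives total 303.
Every other set of open sites that can feasibly serve all demand totals ≥ 288 even under its best assignment. Minimum: 215.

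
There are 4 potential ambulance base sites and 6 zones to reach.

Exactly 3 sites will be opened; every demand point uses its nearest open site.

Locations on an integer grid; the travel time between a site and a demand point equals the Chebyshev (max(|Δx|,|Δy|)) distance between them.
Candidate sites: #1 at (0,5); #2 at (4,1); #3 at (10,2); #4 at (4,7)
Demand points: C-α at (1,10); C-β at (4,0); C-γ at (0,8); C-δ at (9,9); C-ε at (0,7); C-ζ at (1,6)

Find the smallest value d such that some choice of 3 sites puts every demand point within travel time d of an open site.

Open {#1, #2, #4}.
  Farthest demand point is C-δ at travel time 5 (to #4); all others are ≤ 5.
With {#1, #3, #4} the worst case is 5.
With {#2, #3, #4} the worst case is 5.
No size-3 selection achieves below 5.

5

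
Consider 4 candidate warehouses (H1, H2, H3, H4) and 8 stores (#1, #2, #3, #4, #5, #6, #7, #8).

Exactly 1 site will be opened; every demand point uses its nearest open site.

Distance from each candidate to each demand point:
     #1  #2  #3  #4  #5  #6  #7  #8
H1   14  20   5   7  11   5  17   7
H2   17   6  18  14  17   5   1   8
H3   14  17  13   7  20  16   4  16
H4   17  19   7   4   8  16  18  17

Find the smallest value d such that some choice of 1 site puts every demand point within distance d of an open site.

Open {H2}.
  Farthest demand point is #3 at distance 18 (to H2); all others are ≤ 18.
With {H4} the worst case is 19.
With {H1} the worst case is 20.
No size-1 selection achieves below 18.

18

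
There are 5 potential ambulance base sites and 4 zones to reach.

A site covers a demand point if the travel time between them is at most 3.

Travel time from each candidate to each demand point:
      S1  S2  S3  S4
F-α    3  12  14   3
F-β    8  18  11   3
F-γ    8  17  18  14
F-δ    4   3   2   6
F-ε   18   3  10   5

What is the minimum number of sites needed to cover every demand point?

Coverage sets (demand points within 3 of each site):
  F-α: {S1, S4}
  F-β: {S4}
  F-γ: {}
  F-δ: {S2, S3}
  F-ε: {S2}
No single site covers all 4 demand points.
But {F-α, F-δ} covers everything, so the minimum is 2.

2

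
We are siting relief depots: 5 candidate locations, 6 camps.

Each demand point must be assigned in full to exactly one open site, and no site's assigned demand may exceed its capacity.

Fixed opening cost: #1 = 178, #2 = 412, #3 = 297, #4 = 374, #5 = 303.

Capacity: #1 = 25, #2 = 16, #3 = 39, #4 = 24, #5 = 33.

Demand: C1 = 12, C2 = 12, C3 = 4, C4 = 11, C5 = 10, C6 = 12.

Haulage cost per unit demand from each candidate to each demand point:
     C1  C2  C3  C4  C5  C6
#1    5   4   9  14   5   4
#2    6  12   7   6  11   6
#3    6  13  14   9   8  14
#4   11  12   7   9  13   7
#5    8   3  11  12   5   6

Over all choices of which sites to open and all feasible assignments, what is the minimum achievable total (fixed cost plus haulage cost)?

Open {#1, #3}; cheapest assignment that respects the capacities:
  #1 (cap 25, load 24): C2, C6 — cost 12×4 + 12×4 = 96
  #3 (cap 39, load 37): C1, C3, C4, C5 — cost 12×6 + 4×14 + 11×9 + 10×8 = 307
  Shipping 403, fixed 475 → total 878.
  Any other capacity-feasible assignment to {#1, #3} ships for at least 403.
Compare {#3, #5}: its best feasible assignment gives total 1003.
Compare {#1, #3, #5}: its best feasible assignment gives total 1115.
Every other set of open sites that can feasibly serve all demand totals ≥ 1003 even under its best assignment. Minimum: 878.

878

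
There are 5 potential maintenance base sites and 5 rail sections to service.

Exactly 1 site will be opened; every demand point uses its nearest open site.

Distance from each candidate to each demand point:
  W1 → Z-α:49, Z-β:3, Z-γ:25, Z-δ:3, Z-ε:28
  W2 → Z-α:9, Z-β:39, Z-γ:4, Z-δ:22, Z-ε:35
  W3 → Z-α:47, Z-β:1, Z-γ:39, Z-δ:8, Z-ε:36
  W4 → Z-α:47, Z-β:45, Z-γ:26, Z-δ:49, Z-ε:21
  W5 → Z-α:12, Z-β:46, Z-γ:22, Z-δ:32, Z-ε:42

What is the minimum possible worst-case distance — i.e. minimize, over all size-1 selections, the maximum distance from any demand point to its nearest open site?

Open {W2}.
  Farthest demand point is Z-β at distance 39 (to W2); all others are ≤ 39.
With {W5} the worst case is 46.
With {W3} the worst case is 47.
No size-1 selection achieves below 39.

39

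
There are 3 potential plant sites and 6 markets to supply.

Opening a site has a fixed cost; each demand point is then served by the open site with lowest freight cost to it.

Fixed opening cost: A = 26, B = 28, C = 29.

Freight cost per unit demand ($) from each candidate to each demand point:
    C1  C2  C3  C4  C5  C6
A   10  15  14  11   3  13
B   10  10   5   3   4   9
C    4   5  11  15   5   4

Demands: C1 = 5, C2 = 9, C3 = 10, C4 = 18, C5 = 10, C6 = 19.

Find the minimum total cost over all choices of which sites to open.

Open {B, C}: assign each demand point to its cheapest open site.
  C1→C 5×4=20, C2→C 9×5=45, C3→B 10×5=50, C4→B 18×3=54, C5→B 10×4=40, C6→C 19×4=76
  freight cost 285, fixed 57 → total 342.
Compare {A, B, C}: freight cost 275 + fixed 83 = 358.
Compare {B}: freight cost 455 + fixed 28 = 483.
Compare {A, B}: freight cost 445 + fixed 54 = 499.
All other subsets cost ≥ 358. Minimum total cost: 342.

342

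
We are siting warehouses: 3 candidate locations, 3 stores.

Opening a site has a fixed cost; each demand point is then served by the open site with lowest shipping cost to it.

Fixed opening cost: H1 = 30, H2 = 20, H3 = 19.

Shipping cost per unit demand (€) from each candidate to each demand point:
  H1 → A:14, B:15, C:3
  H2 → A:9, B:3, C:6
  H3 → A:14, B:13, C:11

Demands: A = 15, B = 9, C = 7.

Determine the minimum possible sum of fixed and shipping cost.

Open {H2}: assign each demand point to its cheapest open site.
  A→H2 15×9=135, B→H2 9×3=27, C→H2 7×6=42
  shipping cost 204, fixed 20 → total 224.
Compare {H1, H2}: shipping cost 183 + fixed 50 = 233.
Compare {H2, H3}: shipping cost 204 + fixed 39 = 243.
Compare {H1, H2, H3}: shipping cost 183 + fixed 69 = 252.
All other subsets cost ≥ 233. Minimum total cost: 224.

224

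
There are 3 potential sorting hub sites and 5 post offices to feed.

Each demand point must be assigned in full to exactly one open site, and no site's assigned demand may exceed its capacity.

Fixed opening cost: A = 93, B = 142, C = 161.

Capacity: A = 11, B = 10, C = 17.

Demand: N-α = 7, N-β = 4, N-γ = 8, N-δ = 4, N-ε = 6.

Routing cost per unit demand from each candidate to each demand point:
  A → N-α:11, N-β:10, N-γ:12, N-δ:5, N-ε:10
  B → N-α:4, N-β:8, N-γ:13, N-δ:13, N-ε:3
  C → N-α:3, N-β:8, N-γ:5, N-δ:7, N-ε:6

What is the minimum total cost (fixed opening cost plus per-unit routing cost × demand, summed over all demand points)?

Open {A, B, C}; cheapest assignment that respects the capacities:
  A (cap 11, load 4): N-δ — cost 4×5 = 20
  B (cap 10, load 10): N-β, N-ε — cost 4×8 + 6×3 = 50
  C (cap 17, load 15): N-α, N-γ — cost 7×3 + 8×5 = 61
  Shipping 131, fixed 396 → total 527.
  Any other capacity-feasible assignment to {A, B, C} ships for at least 131.
Total demand is 29 and no other set of sites has combined capacity ≥ 29, so {A, B, C} is the only feasible choice of open sites. Minimum: 527.

527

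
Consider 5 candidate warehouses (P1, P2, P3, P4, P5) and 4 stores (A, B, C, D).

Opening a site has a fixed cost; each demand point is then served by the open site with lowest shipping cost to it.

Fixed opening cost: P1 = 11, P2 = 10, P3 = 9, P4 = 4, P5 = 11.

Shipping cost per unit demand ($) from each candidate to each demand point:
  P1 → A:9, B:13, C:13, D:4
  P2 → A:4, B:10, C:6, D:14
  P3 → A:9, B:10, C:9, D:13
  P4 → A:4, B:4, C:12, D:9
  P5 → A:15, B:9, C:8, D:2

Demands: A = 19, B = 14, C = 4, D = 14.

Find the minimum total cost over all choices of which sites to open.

207

Open {P4, P5}: assign each demand point to its cheapest open site.
  A→P4 19×4=76, B→P4 14×4=56, C→P5 4×8=32, D→P5 14×2=28
  shipping cost 192, fixed 15 → total 207.
Compare {P2, P4, P5}: shipping cost 184 + fixed 25 = 209.
Compare {P3, P4, P5}: shipping cost 192 + fixed 24 = 216.
Compare {P1, P4, P5}: shipping cost 192 + fixed 26 = 218.
All other subsets cost ≥ 209. Minimum total cost: 207.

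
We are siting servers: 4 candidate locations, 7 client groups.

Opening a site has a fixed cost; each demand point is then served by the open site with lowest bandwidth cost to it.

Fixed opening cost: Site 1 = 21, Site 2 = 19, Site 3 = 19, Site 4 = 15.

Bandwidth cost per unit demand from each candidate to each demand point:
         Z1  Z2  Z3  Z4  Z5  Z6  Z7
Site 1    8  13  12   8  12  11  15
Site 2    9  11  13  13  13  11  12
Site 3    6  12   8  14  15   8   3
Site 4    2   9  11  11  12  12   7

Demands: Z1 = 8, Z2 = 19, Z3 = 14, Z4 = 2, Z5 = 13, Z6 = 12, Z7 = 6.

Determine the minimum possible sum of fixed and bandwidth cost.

625

Open {Site 3, Site 4}: assign each demand point to its cheapest open site.
  Z1→Site 4 8×2=16, Z2→Site 4 19×9=171, Z3→Site 3 14×8=112, Z4→Site 4 2×11=22, Z5→Site 4 13×12=156, Z6→Site 3 12×8=96, Z7→Site 3 6×3=18
  bandwidth cost 591, fixed 34 → total 625.
Compare {Site 1, Site 3, Site 4}: bandwidth cost 585 + fixed 55 = 640.
Compare {Site 2, Site 3, Site 4}: bandwidth cost 591 + fixed 53 = 644.
Compare {Site 1, Site 2, Site 3, Site 4}: bandwidth cost 585 + fixed 74 = 659.
All other subsets cost ≥ 640. Minimum total cost: 625.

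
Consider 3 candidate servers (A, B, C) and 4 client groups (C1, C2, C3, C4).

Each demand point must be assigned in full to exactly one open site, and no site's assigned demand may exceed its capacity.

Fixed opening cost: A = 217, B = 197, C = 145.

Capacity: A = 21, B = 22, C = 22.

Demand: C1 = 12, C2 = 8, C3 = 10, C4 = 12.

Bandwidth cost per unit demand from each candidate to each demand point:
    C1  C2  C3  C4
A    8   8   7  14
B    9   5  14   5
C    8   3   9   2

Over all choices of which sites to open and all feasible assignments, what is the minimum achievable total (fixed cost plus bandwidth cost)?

604

Open {B, C}; cheapest assignment that respects the capacities:
  B (cap 22, load 20): C1, C2 — cost 12×9 + 8×5 = 148
  C (cap 22, load 22): C3, C4 — cost 10×9 + 12×2 = 114
  Shipping 262, fixed 342 → total 604.
  Any other capacity-feasible assignment to {B, C} ships for at least 262.
Compare {A, C}: its best feasible assignment gives total 636.
Compare {A, B}: its best feasible assignment gives total 774.
Every other set of open sites that can feasibly serve all demand totals ≥ 636 even under its best assignment. Minimum: 604.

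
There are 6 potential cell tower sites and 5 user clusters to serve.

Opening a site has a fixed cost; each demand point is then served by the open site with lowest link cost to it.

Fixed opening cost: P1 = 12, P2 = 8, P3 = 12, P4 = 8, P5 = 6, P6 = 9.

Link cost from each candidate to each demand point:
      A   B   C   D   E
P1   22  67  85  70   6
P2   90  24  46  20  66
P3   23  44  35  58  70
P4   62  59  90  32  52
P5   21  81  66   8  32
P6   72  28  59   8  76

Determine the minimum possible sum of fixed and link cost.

Open {P1, P2, P5}: assign each demand point to its cheapest open site.
  A→P5 21, B→P2 24, C→P2 46, D→P5 8, E→P1 6
  link cost 105, fixed 26 → total 131.
Compare {P1, P3, P6}: link cost 99 + fixed 33 = 132.
Compare {P1, P2, P3, P5}: link cost 94 + fixed 38 = 132.
Compare {P1, P2, P6}: link cost 106 + fixed 29 = 135.
All other subsets cost ≥ 132. Minimum total cost: 131.

131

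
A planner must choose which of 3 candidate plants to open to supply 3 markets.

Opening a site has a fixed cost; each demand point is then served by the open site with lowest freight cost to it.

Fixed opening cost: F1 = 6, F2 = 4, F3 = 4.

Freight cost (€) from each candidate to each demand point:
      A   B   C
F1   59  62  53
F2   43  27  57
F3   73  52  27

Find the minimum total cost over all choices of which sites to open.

Open {F2, F3}: assign each demand point to its cheapest open site.
  A→F2 43, B→F2 27, C→F3 27
  freight cost 97, fixed 8 → total 105.
Compare {F1, F2, F3}: freight cost 97 + fixed 14 = 111.
Compare {F2}: freight cost 127 + fixed 4 = 131.
Compare {F1, F2}: freight cost 123 + fixed 10 = 133.
All other subsets cost ≥ 111. Minimum total cost: 105.

105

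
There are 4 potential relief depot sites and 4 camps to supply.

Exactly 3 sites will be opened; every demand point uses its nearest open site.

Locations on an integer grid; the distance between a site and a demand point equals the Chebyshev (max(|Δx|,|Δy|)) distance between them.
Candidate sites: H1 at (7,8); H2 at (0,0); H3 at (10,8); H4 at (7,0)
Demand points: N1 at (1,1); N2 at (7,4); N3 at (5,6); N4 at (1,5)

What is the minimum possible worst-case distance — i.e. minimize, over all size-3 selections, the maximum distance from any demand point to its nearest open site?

5

Open {H1, H2, H3}.
  Farthest demand point is N4 at distance 5 (to H2); all others are ≤ 5.
With {H1, H2, H4} the worst case is 5.
With {H2, H3, H4} the worst case is 5.
No size-3 selection achieves below 5.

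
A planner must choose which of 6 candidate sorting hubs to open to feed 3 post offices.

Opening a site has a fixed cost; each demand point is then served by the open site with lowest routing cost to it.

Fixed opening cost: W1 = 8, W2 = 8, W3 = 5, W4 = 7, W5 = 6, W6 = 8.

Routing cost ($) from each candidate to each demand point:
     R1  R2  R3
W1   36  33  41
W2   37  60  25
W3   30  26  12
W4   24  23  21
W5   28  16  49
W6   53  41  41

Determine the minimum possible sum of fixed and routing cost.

67

Open {W3, W5}: assign each demand point to its cheapest open site.
  R1→W5 28, R2→W5 16, R3→W3 12
  routing cost 56, fixed 11 → total 67.
Compare {W3, W4, W5}: routing cost 52 + fixed 18 = 70.
Compare {W3, W4}: routing cost 59 + fixed 12 = 71.
Compare {W3}: routing cost 68 + fixed 5 = 73.
All other subsets cost ≥ 70. Minimum total cost: 67.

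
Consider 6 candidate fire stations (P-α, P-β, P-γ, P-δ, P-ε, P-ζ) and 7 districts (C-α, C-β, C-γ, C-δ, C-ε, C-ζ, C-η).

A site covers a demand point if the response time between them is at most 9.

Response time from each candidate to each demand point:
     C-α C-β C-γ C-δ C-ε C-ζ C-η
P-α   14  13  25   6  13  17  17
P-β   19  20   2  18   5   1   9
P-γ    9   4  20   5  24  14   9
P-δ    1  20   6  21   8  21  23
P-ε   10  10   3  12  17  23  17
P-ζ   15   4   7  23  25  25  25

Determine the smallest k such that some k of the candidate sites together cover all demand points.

2

Coverage sets (demand points within 9 of each site):
  P-α: {C-δ}
  P-β: {C-γ, C-ε, C-ζ, C-η}
  P-γ: {C-α, C-β, C-δ, C-η}
  P-δ: {C-α, C-γ, C-ε}
  P-ε: {C-γ}
  P-ζ: {C-β, C-γ}
No single site covers all 7 demand points.
But {P-β, P-γ} covers everything, so the minimum is 2.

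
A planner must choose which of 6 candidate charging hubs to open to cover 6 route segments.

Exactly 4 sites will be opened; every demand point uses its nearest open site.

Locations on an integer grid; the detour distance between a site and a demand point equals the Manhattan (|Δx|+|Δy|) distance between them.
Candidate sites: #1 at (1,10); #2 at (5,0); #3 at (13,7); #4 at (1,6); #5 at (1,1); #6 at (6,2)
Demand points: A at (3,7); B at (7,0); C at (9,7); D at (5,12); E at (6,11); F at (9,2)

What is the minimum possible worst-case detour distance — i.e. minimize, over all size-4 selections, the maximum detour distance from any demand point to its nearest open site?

Open {#1, #2, #3, #4}.
  Farthest demand point is D at detour distance 6 (to #1); all others are ≤ 6.
With {#1, #2, #3, #5} the worst case is 6.
With {#1, #2, #3, #6} the worst case is 6.
No size-4 selection achieves below 6.

6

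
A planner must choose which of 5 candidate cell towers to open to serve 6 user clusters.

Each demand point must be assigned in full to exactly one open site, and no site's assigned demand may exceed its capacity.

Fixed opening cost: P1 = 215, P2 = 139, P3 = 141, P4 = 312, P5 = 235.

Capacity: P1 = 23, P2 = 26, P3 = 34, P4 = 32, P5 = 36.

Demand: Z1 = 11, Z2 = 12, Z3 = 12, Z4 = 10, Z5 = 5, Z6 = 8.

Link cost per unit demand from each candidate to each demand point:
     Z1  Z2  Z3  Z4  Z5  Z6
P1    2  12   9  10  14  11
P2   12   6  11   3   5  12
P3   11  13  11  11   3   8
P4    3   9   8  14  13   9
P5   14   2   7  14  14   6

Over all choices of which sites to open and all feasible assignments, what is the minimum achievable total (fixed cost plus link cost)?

Open {P2, P5}; cheapest assignment that respects the capacities:
  P2 (cap 26, load 26): Z1, Z4, Z5 — cost 11×12 + 10×3 + 5×5 = 187
  P5 (cap 36, load 32): Z2, Z3, Z6 — cost 12×2 + 12×7 + 8×6 = 156
  Shipping 343, fixed 374 → total 717.
  Any other capacity-feasible assignment to {P2, P5} ships for at least 343.
Compare {P3, P5}: its best feasible assignment gives total 778.
Compare {P2, P3}: its best feasible assignment gives total 794.
Every other set of open sites that can feasibly serve all demand totals ≥ 778 even under its best assignment. Minimum: 717.

717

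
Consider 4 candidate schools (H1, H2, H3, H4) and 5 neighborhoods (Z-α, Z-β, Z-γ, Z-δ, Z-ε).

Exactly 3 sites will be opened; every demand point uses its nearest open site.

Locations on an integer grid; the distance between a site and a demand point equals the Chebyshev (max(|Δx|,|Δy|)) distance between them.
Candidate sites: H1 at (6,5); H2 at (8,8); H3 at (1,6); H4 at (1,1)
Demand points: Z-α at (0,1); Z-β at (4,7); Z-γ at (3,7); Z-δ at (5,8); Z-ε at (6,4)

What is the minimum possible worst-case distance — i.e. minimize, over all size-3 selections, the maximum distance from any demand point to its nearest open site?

Open {H1, H2, H4}.
  Farthest demand point is Z-γ at distance 3 (to H1); all others are ≤ 3.
With {H1, H3, H4} the worst case is 3.
With {H2, H3, H4} the worst case is 4.
No size-3 selection achieves below 3.

3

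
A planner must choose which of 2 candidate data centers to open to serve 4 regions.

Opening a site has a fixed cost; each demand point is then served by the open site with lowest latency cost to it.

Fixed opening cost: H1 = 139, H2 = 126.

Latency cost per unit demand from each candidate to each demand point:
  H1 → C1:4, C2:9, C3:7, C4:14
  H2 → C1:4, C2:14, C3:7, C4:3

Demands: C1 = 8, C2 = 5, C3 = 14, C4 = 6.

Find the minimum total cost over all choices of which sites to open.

Open {H2}: assign each demand point to its cheapest open site.
  C1→H2 8×4=32, C2→H2 5×14=70, C3→H2 14×7=98, C4→H2 6×3=18
  latency cost 218, fixed 126 → total 344.
Compare {H1}: latency cost 259 + fixed 139 = 398.
Compare {H1, H2}: latency cost 193 + fixed 265 = 458.

344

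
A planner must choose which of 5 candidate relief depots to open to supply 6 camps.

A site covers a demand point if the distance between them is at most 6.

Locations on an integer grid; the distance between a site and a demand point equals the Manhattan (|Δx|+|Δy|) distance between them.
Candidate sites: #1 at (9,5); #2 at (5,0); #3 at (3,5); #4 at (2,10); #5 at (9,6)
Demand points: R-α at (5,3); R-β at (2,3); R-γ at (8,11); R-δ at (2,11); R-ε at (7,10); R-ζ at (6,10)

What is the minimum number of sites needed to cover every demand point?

Coverage sets (demand points within 6 of each site):
  #1: {R-α}
  #2: {R-α, R-β}
  #3: {R-α, R-β}
  #4: {R-δ, R-ε, R-ζ}
  #5: {R-γ, R-ε}
No 2 sites suffice: every size-2 union leaves at least one demand point uncovered.
But {#2, #4, #5} covers everything, so the minimum is 3.

3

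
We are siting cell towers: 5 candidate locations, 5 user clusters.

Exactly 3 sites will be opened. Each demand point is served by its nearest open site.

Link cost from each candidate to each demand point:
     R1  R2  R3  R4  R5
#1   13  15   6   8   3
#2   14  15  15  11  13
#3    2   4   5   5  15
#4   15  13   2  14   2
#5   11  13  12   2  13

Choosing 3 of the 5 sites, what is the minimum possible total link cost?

Open {#3, #4, #5}.
  R1→#3 2, R2→#3 4, R3→#4 2, R4→#5 2, R5→#4 2  ⇒ total 12.
Compare {#1, #3, #4}: total 15.
Compare {#2, #3, #4}: total 15.
No size-3 selection does better; minimum is 12.

12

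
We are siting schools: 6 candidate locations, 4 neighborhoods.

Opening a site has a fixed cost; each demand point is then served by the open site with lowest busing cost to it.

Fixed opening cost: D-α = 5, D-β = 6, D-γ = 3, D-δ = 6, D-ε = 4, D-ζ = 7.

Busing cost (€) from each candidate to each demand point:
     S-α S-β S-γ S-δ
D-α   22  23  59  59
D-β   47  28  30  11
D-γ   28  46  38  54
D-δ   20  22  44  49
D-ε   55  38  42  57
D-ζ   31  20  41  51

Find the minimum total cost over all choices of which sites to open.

95

Open {D-β, D-δ}: assign each demand point to its cheapest open site.
  S-α→D-δ 20, S-β→D-δ 22, S-γ→D-β 30, S-δ→D-β 11
  busing cost 83, fixed 12 → total 95.
Compare {D-α, D-β}: busing cost 86 + fixed 11 = 97.
Compare {D-β, D-γ, D-δ}: busing cost 83 + fixed 15 = 98.
Compare {D-β, D-δ, D-ε}: busing cost 83 + fixed 16 = 99.
All other subsets cost ≥ 97. Minimum total cost: 95.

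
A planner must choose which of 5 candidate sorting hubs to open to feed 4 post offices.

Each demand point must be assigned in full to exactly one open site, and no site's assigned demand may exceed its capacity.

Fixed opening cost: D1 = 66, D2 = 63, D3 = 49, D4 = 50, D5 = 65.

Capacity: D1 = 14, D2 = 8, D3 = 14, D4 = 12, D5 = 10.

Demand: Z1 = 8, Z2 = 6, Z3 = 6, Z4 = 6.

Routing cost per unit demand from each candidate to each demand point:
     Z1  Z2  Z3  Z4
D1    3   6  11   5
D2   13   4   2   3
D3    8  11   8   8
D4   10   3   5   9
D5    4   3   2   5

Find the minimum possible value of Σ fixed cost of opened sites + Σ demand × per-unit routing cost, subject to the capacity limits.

218

Open {D1, D4}; cheapest assignment that respects the capacities:
  D1 (cap 14, load 14): Z1, Z4 — cost 8×3 + 6×5 = 54
  D4 (cap 12, load 12): Z2, Z3 — cost 6×3 + 6×5 = 48
  Shipping 102, fixed 116 → total 218.
  Any other capacity-feasible assignment to {D1, D4} ships for at least 102.
Compare {D3, D4}: its best feasible assignment gives total 259.
Compare {D1, D2, D4}: its best feasible assignment gives total 263.
Every other set of open sites that can feasibly serve all demand totals ≥ 259 even under its best assignment. Minimum: 218.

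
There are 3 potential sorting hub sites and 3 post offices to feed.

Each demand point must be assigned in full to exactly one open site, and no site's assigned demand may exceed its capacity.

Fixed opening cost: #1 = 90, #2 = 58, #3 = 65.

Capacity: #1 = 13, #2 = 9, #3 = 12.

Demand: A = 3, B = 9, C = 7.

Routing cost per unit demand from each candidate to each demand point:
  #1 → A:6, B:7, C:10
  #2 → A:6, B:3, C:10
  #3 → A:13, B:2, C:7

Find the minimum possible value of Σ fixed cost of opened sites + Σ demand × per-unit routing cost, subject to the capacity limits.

Open {#2, #3}; cheapest assignment that respects the capacities:
  #2 (cap 9, load 9): B — cost 9×3 = 27
  #3 (cap 12, load 10): A, C — cost 3×13 + 7×7 = 88
  Shipping 115, fixed 123 → total 238.
  Any other capacity-feasible assignment to {#2, #3} ships for at least 115.
Compare {#1, #3}: its best feasible assignment gives total 261.
Compare {#1, #2}: its best feasible assignment gives total 263.
Every other set of open sites that can feasibly serve all demand totals ≥ 261 even under its best assignment. Minimum: 238.

238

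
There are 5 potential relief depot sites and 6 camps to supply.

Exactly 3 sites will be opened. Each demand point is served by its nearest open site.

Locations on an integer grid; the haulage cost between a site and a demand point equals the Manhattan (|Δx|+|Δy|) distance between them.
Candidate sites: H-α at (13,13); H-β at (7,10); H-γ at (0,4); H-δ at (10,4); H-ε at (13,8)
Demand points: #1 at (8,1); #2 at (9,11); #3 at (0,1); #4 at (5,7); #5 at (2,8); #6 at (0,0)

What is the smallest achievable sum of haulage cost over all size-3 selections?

26

Open {H-β, H-γ, H-δ}.
  #1→H-δ 5, #2→H-β 3, #3→H-γ 3, #4→H-β 5, #5→H-γ 6, #6→H-γ 4  ⇒ total 26.
Compare {H-α, H-β, H-γ}: total 31.
Compare {H-β, H-γ, H-ε}: total 31.
No size-3 selection does better; minimum is 26.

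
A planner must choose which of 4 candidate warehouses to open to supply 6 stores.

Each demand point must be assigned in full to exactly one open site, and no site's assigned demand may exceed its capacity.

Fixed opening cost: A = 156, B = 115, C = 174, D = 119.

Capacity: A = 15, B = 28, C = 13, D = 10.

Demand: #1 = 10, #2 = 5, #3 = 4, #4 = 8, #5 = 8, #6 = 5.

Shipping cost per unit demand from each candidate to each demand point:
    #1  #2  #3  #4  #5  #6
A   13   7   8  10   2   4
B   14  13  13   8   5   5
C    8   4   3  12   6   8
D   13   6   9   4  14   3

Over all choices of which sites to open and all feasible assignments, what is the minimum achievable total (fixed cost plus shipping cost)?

602

Open {A, B}; cheapest assignment that respects the capacities:
  A (cap 15, load 14): #2, #3, #6 — cost 5×7 + 4×8 + 5×4 = 87
  B (cap 28, load 26): #1, #4, #5 — cost 10×14 + 8×8 + 8×5 = 244
  Shipping 331, fixed 271 → total 602.
  Any other capacity-feasible assignment to {A, B} ships for at least 331.
Compare {B, C}: its best feasible assignment gives total 638.
Compare {B, C, D}: its best feasible assignment gives total 677.
Every other set of open sites that can feasibly serve all demand totals ≥ 638 even under its best assignment. Minimum: 602.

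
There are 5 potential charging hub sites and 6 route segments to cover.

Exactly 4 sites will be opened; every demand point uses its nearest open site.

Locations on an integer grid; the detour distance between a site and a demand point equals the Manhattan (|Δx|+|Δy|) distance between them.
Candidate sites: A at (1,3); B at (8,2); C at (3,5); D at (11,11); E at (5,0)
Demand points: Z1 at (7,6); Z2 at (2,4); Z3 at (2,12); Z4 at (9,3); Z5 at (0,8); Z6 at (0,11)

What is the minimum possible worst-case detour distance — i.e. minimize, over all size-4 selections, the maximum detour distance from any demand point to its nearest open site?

Open {A, B, C, D}.
  Farthest demand point is Z6 at detour distance 9 (to A); all others are ≤ 9.
With {A, B, C, E} the worst case is 9.
With {A, C, D, E} the worst case is 9.
No size-4 selection achieves below 9.

9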